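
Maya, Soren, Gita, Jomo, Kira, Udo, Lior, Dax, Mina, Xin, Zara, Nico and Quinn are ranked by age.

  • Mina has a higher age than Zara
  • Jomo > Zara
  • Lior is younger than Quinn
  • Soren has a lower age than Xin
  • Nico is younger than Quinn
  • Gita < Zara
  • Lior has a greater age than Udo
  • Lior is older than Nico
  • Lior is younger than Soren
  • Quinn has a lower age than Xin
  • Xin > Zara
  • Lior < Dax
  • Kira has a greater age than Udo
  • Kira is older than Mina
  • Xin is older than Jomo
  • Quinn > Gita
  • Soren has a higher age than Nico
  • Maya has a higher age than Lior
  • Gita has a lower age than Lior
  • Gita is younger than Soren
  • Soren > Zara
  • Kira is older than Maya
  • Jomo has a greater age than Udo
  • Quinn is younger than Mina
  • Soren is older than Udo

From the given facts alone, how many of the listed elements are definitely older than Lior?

Directly above Lior: Maya, Quinn, Soren, Dax.
One step further: Xin, Mina, Kira (7 so far).
Nothing else is reachable above Lior; 7 in all.

7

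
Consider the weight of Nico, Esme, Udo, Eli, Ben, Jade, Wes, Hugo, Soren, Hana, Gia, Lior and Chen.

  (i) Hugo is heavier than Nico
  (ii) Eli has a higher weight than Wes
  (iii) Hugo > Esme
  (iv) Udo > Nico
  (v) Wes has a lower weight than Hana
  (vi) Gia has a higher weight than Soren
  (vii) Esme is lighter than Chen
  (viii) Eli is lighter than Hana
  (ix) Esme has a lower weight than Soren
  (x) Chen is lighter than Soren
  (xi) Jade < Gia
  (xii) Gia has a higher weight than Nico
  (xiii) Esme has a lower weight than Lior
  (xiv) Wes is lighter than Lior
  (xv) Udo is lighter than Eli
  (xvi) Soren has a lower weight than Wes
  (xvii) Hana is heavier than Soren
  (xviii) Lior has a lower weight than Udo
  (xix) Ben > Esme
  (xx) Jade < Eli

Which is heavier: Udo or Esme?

Udo

Esme < Chen and Chen < Soren give Esme < Soren.
Then Soren < Wes extends the chain to Wes.
With Wes < Lior: Esme < Chen < Soren < Wes < Lior.
With Lior < Udo: Esme < Chen < Soren < Wes < Lior < Udo.
So Esme < Udo; Udo is the heavier of the two.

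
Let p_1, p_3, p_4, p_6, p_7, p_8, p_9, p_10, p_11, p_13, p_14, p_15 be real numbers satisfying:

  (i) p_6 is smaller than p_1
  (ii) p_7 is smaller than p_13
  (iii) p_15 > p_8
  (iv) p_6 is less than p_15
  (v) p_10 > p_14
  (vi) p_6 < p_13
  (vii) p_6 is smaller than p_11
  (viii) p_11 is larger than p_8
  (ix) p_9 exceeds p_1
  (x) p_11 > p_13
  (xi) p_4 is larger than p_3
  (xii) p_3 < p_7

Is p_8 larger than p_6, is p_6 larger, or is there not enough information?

undetermined

Following every chain through p_8: above p_8 we get p_11, p_15.
p_6 is not reached, and no chain runs the other way from p_6 to p_8.
So the given relations leave the order of p_8 and p_6 undetermined.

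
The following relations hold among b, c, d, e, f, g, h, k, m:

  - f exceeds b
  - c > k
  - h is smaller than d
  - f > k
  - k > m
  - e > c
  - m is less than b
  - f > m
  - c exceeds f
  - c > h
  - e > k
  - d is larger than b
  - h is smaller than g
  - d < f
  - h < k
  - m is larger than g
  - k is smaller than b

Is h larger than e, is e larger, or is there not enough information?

h < g < m < k < b < d < f < c < e, by transitivity through g, m, k, b, d, f, c.
So e is larger.

e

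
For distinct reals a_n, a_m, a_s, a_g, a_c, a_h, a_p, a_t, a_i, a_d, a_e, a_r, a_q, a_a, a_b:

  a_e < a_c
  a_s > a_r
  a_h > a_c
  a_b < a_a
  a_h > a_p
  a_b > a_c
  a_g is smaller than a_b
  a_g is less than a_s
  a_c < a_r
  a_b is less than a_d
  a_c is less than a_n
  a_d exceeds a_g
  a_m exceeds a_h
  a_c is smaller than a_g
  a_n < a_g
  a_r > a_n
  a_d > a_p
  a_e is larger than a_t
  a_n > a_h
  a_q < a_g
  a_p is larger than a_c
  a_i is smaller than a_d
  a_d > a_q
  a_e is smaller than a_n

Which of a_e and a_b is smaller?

a_e

a_e < a_c < a_p < a_h < a_n < a_g < a_b, by transitivity through a_c, a_p, a_h, a_n, a_g.
So a_e < a_b; a_e is the smaller of the two.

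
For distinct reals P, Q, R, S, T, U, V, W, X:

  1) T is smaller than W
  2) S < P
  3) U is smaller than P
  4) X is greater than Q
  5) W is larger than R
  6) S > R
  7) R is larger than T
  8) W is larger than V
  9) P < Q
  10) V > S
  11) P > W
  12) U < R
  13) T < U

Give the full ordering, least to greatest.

T < U < R < S < V < W < P < Q < X

The consecutive links are each given: T < U; U < R; R < S; S < V; V < W; W < P; P < Q; Q < X.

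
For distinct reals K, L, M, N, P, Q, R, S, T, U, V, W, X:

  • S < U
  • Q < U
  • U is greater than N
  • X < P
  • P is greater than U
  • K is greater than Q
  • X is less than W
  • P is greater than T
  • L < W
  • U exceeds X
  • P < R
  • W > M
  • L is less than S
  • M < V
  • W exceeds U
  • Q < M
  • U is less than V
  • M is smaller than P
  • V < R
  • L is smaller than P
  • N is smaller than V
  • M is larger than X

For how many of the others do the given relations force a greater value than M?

4

From M the given relations immediately reach V, P, W.
From those, R — 4 in total.
Nothing else is reachable above M; 4 in all.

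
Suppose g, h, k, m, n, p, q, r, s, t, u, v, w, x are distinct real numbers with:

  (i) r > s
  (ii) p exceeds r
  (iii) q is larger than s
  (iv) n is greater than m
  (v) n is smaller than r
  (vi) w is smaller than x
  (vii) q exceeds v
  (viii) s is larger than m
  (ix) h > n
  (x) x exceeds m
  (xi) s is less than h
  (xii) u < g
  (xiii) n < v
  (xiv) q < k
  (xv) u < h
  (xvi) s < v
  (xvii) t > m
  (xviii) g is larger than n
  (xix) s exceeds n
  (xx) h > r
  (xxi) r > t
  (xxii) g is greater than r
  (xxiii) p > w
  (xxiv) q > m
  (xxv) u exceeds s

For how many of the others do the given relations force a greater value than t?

The elements the relations force above t are r, p, g, h — no chain reaches any other.
That is 4.

4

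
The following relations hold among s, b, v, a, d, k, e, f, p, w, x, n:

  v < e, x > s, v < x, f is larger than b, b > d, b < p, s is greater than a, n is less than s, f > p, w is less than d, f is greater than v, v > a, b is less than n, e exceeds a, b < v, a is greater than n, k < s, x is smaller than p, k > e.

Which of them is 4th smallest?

n

Piecing the relations together gives one ordering: w < d < b < n < a < v < e < k < s < x < p < f.
The 4th smallest is n.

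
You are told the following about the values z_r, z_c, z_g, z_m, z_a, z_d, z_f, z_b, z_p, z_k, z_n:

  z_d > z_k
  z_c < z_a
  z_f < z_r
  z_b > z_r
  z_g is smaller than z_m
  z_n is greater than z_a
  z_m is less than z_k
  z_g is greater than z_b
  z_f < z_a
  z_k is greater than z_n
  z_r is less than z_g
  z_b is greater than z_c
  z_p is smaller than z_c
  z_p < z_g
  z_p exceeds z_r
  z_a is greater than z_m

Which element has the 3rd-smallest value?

z_p

Piecing the relations together gives one ordering: z_f < z_r < z_p < z_c < z_b < z_g < z_m < z_a < z_n < z_k < z_d.
Counting 3 from the smallest end gives z_p.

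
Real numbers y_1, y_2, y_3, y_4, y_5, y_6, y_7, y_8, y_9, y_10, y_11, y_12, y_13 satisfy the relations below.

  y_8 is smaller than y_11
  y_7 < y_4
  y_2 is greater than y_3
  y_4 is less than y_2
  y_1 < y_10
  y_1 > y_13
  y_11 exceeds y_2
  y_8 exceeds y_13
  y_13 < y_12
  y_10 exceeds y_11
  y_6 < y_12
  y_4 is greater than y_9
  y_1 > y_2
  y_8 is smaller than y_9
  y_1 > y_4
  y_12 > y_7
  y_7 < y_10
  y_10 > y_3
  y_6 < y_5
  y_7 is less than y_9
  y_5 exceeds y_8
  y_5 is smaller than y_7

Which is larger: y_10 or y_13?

y_10

y_13 < y_8 < y_5 < y_7 < y_9 < y_4 < y_2 < y_11 < y_10, by transitivity through y_8, y_5, y_7, y_9, y_4, y_2, y_11.
So y_13 < y_10; y_10 is the larger of the two.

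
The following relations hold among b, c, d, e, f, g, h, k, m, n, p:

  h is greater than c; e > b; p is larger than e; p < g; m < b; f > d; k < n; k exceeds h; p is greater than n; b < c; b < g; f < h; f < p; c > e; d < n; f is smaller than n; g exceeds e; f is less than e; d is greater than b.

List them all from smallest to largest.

Each adjacent pair is fixed by a given relation: m < b; b < d; d < f; f < e; e < c; c < h; h < k; k < n; n < p; p < g. Chaining them end to end gives the full order.

m < b < d < f < e < c < h < k < n < p < g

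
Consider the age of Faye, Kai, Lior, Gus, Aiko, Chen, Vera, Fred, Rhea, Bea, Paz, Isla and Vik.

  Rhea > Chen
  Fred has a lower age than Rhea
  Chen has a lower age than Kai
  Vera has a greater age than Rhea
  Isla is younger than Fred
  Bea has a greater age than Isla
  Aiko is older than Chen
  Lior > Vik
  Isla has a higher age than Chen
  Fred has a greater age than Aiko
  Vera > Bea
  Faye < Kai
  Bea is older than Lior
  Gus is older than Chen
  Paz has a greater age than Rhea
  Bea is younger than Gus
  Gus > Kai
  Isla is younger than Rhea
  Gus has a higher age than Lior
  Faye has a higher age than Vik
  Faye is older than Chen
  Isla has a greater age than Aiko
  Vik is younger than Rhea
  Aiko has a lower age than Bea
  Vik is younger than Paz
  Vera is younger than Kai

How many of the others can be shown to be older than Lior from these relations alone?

The elements the relations force above Lior are Bea, Vera, Kai, Gus — no chain reaches any other.
That is 4.

4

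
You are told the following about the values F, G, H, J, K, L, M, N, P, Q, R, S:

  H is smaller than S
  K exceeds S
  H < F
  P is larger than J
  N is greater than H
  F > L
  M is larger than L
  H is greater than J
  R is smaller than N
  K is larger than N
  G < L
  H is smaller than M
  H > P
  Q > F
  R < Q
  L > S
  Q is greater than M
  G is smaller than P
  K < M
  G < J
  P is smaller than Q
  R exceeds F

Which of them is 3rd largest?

The consecutive relations fix a unique order: G < J < P < H < S < L < F < R < N < K < M < Q.
Counting 3 from the largest end gives K.

K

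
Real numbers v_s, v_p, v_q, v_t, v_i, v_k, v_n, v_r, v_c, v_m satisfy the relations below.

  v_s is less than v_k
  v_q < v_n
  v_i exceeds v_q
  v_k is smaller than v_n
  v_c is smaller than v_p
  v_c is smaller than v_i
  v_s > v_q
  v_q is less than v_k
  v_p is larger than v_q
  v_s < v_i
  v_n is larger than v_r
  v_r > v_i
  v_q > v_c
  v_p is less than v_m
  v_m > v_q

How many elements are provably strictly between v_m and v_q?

The relations place v_q below v_m. An element lies strictly between them when it is forced above v_q and also forced below v_m.
Above v_q: {v_s, v_i, v_k, v_p, v_r, v_n}. Below v_m: {v_c, v_p}.
Intersection: {v_p} — 1.

1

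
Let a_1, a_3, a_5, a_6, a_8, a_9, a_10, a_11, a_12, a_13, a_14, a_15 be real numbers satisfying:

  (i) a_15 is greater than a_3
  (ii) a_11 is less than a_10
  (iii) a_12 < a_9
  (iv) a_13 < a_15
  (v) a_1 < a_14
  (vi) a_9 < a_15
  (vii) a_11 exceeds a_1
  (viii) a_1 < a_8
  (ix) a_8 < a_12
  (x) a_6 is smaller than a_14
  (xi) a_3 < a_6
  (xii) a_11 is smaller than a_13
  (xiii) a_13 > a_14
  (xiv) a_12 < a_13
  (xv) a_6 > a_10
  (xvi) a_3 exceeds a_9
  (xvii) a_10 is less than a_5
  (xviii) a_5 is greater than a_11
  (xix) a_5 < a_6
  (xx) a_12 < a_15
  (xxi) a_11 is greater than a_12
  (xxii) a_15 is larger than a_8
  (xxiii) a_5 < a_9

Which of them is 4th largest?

The consecutive relations fix a unique order: a_1 < a_8 < a_12 < a_11 < a_10 < a_5 < a_9 < a_3 < a_6 < a_14 < a_13 < a_15.
Counting 4 from the largest end gives a_6.

a_6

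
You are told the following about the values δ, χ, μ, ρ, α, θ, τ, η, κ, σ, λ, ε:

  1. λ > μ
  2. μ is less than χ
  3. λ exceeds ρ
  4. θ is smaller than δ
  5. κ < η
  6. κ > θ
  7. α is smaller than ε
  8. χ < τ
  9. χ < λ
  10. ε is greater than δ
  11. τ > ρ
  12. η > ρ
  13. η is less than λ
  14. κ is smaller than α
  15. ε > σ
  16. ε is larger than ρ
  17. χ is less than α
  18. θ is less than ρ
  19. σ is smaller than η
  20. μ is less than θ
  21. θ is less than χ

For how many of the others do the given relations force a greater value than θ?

9

The elements the relations force above θ are χ, ρ, κ, α, η, τ, δ, λ, ε — no chain reaches any other.
That is 9.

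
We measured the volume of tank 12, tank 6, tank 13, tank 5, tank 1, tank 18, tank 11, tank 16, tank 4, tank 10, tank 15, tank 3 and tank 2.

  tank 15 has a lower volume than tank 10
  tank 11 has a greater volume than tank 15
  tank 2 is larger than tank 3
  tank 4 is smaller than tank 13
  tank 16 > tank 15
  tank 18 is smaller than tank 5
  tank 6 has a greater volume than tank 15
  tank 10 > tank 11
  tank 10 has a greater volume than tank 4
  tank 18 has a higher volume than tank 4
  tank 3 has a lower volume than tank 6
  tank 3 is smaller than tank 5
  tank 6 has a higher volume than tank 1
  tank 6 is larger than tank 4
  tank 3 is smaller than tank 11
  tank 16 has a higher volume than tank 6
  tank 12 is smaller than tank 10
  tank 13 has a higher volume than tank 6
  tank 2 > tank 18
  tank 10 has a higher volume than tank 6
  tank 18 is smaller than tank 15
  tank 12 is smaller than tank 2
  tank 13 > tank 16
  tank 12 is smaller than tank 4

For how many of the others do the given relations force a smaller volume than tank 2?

The elements the relations force below tank 2 are tank 12, tank 4, tank 3, tank 18 — no chain reaches any other.
That is 4.

4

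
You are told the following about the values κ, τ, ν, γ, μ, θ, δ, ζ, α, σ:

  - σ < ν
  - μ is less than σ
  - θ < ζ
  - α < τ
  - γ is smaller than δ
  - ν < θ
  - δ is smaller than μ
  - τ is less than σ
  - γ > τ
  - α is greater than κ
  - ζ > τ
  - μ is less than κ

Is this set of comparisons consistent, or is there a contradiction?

inconsistent

Chaining the given relations yields γ < δ < μ < κ < α < τ, so γ < τ. But one relation states τ < γ. These cannot both hold.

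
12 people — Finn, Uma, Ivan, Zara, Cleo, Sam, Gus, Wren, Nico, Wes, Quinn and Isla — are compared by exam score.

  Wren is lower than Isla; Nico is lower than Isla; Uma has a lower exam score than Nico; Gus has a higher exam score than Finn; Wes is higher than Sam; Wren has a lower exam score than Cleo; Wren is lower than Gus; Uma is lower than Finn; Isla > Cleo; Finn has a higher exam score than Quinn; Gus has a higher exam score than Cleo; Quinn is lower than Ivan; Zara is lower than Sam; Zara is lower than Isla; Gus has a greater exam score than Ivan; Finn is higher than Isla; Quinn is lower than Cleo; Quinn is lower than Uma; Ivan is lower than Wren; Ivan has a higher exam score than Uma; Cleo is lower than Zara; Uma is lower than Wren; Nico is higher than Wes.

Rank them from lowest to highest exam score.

Quinn < Uma < Ivan < Wren < Cleo < Zara < Sam < Wes < Nico < Isla < Finn < Gus

Nothing is placed below Quinn, so it is least; from there Quinn < Uma; Uma < Ivan; Ivan < Wren; Wren < Cleo; Cleo < Zara; Zara < Sam; Sam < Wes; Wes < Nico; Nico < Isla; Isla < Finn; Finn < Gus, each given directly.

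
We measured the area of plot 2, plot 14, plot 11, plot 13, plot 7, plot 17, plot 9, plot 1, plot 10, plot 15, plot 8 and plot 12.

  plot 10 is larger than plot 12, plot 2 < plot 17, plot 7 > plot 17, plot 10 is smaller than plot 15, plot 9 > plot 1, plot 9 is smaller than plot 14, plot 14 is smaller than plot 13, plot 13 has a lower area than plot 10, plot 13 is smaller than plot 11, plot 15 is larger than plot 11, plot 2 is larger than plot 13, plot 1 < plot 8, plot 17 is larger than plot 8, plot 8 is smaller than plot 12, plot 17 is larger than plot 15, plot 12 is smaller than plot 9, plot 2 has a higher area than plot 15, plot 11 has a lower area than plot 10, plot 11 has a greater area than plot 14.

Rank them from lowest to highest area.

The consecutive links are each given: plot 1 < plot 8; plot 8 < plot 12; plot 12 < plot 9; plot 9 < plot 14; plot 14 < plot 13; plot 13 < plot 11; plot 11 < plot 10; plot 10 < plot 15; plot 15 < plot 2; plot 2 < plot 17; plot 17 < plot 7.

plot 1 < plot 8 < plot 12 < plot 9 < plot 14 < plot 13 < plot 11 < plot 10 < plot 15 < plot 2 < plot 17 < plot 7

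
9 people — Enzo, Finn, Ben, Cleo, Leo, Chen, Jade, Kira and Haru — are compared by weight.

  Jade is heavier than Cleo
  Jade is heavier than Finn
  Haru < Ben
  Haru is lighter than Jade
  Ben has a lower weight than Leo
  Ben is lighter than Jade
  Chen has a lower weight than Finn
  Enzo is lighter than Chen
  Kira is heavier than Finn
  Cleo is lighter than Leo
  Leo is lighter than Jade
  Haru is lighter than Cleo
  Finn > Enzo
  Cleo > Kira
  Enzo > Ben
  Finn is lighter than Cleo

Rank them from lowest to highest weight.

Each adjacent pair is fixed by a given relation: Haru < Ben; Ben < Enzo; Enzo < Chen; Chen < Finn; Finn < Kira; Kira < Cleo; Cleo < Leo; Leo < Jade. Chaining them end to end gives the full order.

Haru < Ben < Enzo < Chen < Finn < Kira < Cleo < Leo < Jade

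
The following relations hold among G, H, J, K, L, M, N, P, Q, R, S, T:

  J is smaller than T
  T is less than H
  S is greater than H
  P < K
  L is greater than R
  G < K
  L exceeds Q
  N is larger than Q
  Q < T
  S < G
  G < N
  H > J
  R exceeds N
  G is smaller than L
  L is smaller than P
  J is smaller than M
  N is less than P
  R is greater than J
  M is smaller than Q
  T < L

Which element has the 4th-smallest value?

The consecutive relations fix a unique order: J < M < Q < T < H < S < G < N < R < L < P < K.
Counting 4 from the smallest end gives T.

T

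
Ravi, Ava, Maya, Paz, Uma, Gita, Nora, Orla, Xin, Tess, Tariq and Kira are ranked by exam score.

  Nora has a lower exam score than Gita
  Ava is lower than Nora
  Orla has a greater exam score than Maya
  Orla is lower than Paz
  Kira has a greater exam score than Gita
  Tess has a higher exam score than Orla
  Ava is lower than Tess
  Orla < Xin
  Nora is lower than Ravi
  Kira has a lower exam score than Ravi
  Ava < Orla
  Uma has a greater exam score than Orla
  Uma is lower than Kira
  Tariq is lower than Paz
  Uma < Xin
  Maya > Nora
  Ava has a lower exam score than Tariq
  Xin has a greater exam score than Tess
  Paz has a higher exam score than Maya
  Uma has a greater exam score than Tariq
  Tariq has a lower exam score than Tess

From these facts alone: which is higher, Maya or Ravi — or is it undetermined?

Maya < Orla and Orla < Uma give Maya < Uma.
Then Uma < Kira extends the chain to Kira.
Then Kira < Ravi extends the chain to Ravi.
So Ravi is higher.

Ravi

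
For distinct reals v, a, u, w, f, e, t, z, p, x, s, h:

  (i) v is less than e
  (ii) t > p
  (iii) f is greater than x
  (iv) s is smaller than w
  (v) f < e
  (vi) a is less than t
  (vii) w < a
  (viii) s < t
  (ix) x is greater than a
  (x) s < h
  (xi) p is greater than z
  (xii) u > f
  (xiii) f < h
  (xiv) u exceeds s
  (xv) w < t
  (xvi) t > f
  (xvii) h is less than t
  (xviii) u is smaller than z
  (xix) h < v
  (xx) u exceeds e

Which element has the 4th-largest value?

u

Piecing the relations together gives one ordering: s < w < a < x < f < h < v < e < u < z < p < t.
The 4th largest is u.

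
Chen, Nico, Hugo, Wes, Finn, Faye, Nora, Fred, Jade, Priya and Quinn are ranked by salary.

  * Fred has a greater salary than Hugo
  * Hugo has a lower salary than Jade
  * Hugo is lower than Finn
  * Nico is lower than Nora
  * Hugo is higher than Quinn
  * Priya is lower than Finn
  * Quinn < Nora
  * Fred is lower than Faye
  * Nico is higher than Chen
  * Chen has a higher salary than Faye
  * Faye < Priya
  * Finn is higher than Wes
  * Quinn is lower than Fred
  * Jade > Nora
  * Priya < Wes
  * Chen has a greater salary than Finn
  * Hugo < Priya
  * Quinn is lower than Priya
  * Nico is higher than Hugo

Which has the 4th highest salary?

Chen

The consecutive relations fix a unique order: Quinn < Hugo < Fred < Faye < Priya < Wes < Finn < Chen < Nico < Nora < Jade.
The 4th largest is Chen.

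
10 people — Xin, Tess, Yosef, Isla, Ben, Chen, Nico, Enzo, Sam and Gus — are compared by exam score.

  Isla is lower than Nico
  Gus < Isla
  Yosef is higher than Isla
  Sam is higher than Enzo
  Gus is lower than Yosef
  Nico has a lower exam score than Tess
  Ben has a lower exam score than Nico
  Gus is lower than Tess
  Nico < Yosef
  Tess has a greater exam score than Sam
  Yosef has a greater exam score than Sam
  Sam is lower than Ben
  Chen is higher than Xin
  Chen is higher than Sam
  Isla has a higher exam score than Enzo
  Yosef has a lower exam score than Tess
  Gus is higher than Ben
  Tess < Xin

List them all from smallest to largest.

Nothing is placed below Enzo, so it is least; from there Enzo < Sam; Sam < Ben; Ben < Gus; Gus < Isla; Isla < Nico; Nico < Yosef; Yosef < Tess; Tess < Xin; Xin < Chen, each given directly.

Enzo < Sam < Ben < Gus < Isla < Nico < Yosef < Tess < Xin < Chen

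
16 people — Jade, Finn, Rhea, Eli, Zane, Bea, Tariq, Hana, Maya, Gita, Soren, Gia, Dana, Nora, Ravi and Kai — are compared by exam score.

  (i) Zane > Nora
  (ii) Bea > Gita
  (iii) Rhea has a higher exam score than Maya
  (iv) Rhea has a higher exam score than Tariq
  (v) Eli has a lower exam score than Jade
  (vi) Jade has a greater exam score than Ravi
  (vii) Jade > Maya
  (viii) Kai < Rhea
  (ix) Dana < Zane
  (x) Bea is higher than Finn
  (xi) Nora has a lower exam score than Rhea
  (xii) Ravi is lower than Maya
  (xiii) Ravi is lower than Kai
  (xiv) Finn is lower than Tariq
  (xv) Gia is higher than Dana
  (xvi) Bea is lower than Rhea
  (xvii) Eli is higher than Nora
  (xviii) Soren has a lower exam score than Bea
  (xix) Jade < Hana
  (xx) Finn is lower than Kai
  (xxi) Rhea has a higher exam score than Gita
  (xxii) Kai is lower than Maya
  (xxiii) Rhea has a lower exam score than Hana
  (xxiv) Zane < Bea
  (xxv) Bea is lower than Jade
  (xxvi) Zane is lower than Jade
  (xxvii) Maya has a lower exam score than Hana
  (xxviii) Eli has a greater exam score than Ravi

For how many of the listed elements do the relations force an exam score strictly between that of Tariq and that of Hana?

1

The relations place Tariq below Hana. An element lies strictly between them when it is forced above Tariq and also forced below Hana.
Above Tariq: {Rhea}. Below Hana: {Ravi, Soren, Finn, Nora, Kai, Gita, Dana, Zane, Eli, Maya, Bea, Rhea, Jade}.
Intersection: {Rhea} — 1.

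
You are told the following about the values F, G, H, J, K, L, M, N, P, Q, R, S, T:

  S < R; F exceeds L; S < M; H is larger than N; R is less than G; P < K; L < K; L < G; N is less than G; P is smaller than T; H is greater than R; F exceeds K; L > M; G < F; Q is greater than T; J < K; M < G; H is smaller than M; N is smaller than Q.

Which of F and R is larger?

F

The relevant relations are R < H; H < M; M < L; L < G; G < F.
Chaining these gives R < H < M < L < G < F.
So R < F; F is the larger of the two.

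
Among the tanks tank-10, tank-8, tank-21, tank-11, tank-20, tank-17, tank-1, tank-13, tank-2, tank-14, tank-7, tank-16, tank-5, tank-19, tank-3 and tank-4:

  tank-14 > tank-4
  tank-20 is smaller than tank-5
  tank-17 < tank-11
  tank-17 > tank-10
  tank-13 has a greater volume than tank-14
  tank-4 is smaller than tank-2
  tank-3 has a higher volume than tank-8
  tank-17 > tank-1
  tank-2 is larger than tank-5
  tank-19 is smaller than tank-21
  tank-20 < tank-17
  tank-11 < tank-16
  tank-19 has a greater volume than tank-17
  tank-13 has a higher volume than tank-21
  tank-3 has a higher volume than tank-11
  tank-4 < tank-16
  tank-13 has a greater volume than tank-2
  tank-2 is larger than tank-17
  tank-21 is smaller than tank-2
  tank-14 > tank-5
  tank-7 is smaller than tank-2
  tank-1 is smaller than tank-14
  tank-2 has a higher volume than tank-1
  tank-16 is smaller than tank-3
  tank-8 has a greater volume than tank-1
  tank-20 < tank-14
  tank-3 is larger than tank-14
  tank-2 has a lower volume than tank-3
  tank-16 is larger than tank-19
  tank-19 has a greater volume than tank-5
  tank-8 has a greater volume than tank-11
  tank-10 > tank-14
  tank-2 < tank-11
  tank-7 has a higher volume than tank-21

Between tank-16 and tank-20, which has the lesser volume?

tank-20

Link the given pairs in sequence: tank-20 < tank-5; tank-5 < tank-14; tank-14 < tank-10; tank-10 < tank-17; tank-17 < tank-19; tank-19 < tank-21; tank-21 < tank-7; tank-7 < tank-2; tank-2 < tank-11; tank-11 < tank-16.
Chaining these gives tank-20 < tank-5 < tank-14 < tank-10 < tank-17 < tank-19 < tank-21 < tank-7 < tank-2 < tank-11 < tank-16.
So tank-20 < tank-16; tank-20 is the smaller of the two.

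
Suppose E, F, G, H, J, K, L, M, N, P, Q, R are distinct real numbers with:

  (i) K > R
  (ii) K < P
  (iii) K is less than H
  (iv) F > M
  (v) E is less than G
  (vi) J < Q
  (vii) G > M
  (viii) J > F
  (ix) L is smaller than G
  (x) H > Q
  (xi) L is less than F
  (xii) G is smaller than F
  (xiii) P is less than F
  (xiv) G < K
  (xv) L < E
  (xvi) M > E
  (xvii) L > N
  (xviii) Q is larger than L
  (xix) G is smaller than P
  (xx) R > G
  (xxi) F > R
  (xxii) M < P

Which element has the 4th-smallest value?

Piecing the relations together gives one ordering: N < L < E < M < G < R < K < P < F < J < Q < H.
The 4th smallest is M.

M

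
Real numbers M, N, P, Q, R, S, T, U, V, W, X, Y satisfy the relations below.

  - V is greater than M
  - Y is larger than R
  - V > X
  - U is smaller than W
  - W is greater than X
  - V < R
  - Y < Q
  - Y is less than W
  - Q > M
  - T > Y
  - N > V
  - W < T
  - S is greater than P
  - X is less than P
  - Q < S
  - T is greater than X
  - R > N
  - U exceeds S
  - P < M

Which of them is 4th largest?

Chaining the given pairs: X < P < M < V < N < R < Y < Q < S < U < W < T.
The 4th largest is S.

S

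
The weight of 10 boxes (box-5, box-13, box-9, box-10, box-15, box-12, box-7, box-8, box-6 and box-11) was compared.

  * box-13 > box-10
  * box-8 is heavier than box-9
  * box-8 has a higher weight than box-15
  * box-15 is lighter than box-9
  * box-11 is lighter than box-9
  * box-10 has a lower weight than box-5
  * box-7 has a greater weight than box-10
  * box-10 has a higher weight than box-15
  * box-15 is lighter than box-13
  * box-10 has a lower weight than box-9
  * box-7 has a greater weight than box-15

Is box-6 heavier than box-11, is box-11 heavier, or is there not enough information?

Following every chain through box-11: above box-11 we get box-9, box-8.
box-6 is not reached, and no chain runs the other way from box-6 to box-11.
So the given relations leave the order of box-11 and box-6 undetermined.

undetermined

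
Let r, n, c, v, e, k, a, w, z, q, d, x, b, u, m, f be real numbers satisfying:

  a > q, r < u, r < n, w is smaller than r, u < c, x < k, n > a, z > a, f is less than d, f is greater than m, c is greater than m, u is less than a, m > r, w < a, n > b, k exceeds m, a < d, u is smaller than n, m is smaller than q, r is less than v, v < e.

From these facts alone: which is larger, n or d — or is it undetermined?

Following every chain through n: below n we get w, b, r, m, u, q, a.
d is not reached, and no chain runs the other way from d to n.
So the given relations leave the order of n and d undetermined.

undetermined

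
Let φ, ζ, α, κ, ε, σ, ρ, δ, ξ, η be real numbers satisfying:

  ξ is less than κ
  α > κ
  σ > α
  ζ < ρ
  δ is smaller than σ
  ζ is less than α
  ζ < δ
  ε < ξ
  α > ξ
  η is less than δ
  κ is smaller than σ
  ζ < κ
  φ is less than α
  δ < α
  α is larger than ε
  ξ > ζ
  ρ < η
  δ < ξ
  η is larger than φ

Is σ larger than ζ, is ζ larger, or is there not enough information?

The relevant relations are ζ < ρ; ρ < η; η < δ; δ < ξ; ξ < κ; κ < α; α < σ.
Chaining these gives ζ < ρ < η < δ < ξ < κ < α < σ.
So σ is larger.

σ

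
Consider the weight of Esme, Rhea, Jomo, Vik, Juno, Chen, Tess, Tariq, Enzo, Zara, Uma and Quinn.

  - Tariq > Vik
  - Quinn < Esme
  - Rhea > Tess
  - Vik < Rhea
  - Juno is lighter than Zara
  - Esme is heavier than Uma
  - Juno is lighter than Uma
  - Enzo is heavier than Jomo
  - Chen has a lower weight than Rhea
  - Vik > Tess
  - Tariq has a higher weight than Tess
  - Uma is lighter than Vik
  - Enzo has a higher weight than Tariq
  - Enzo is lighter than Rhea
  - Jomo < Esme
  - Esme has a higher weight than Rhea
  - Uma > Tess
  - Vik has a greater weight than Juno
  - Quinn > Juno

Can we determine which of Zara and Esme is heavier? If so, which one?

Following every chain through Zara: below Zara we get Juno.
Esme is not reached, and no chain runs the other way from Esme to Zara.
So the given relations leave the order of Zara and Esme undetermined.

undetermined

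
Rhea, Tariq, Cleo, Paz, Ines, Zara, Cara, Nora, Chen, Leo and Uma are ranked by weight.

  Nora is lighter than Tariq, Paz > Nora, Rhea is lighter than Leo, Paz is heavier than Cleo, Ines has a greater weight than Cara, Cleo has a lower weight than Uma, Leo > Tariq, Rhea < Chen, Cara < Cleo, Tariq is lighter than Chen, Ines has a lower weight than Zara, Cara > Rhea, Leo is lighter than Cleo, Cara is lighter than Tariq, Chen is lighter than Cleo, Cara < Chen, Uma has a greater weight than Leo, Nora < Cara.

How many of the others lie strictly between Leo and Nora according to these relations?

2

Chaining upward from Nora reaches: Cara, Ines, Tariq, Chen, Zara, Cleo, Uma, Paz.
Chaining downward from Leo reaches: Rhea, Cara, Tariq.
Strictly between Nora and Leo are those in both lists: Cara, Tariq — 2 elements.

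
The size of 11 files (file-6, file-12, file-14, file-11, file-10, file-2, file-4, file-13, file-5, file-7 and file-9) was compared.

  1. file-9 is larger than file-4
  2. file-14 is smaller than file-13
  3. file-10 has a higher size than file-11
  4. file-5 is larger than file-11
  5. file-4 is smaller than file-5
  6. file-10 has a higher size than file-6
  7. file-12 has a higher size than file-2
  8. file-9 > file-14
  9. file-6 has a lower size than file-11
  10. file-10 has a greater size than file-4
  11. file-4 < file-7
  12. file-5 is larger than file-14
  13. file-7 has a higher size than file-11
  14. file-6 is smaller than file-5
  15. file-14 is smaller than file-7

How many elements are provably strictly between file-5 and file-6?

The relations place file-6 below file-5. An element lies strictly between them when it is forced above file-6 and also forced below file-5.
Above file-6: {file-11, file-10, file-7}. Below file-5: {file-11, file-4, file-14}.
Intersection: {file-11} — 1.

1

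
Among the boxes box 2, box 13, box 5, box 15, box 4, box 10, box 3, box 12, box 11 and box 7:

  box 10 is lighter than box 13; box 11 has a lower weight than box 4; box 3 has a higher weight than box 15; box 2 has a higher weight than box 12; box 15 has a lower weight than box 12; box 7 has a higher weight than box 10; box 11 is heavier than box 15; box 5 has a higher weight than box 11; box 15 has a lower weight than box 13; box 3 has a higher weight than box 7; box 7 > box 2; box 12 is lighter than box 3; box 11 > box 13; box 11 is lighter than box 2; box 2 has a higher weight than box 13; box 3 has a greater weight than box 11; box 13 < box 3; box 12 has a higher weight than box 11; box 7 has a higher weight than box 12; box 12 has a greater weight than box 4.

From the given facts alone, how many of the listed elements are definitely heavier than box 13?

The elements the relations force above box 13 are box 11, box 4, box 5, box 12, box 2, box 7, box 3 — no chain reaches any other.
That is 7.

7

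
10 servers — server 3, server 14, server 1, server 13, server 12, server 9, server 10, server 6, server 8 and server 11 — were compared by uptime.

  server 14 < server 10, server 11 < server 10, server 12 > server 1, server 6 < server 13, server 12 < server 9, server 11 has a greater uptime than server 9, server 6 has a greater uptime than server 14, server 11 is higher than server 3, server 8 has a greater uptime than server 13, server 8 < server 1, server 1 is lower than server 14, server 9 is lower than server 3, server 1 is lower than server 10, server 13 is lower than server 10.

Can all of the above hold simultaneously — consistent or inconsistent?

inconsistent

Chaining the given relations yields server 14 < server 6 < server 13 < server 8 < server 1, so server 14 < server 1. But one relation states server 1 < server 14. These cannot both hold.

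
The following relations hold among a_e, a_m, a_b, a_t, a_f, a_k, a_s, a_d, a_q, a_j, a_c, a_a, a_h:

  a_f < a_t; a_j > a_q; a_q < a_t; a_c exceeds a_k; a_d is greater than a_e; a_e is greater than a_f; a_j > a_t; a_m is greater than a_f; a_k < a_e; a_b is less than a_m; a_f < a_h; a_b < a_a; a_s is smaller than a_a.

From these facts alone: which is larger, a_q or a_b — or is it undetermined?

Following every chain through a_b: above a_b we get a_m, a_a.
a_q is not reached, and no chain runs the other way from a_q to a_b.
So the given relations leave the order of a_b and a_q undetermined.

undetermined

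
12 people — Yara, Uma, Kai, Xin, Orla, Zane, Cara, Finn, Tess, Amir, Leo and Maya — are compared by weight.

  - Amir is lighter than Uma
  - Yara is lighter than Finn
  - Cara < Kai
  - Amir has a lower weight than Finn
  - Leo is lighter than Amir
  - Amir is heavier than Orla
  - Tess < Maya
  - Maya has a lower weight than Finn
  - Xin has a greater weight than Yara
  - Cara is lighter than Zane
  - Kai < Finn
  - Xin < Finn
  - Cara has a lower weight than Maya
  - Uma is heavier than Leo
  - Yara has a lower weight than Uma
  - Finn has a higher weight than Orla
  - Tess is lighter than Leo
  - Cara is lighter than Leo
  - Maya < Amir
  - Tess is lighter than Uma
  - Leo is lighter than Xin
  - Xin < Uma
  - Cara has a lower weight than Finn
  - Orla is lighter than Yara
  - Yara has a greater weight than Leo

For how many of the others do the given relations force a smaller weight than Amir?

5

Directly below Amir: Orla, Leo, Maya.
One step further: Cara, Tess (5 so far).
No other element is forced below Amir by the given relations, so the count is 5.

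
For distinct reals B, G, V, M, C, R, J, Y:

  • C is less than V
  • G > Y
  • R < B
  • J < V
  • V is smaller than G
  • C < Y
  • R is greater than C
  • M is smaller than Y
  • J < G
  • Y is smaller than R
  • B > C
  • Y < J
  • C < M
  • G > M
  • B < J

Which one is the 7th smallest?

V

Chaining the given pairs: C < M < Y < R < B < J < V < G.
The 7th smallest is V.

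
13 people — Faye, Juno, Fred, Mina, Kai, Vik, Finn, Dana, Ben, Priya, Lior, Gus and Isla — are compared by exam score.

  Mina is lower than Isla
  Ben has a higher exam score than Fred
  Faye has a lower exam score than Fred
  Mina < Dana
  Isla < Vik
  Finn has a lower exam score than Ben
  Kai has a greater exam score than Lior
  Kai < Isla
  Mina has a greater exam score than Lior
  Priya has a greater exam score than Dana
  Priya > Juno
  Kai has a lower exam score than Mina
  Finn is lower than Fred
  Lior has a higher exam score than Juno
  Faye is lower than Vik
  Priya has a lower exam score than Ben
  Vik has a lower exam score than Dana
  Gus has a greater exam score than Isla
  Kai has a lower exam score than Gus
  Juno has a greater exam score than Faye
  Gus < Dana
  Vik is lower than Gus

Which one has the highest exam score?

Ben

Finn is not greatest since Finn < Fred; Faye is not greatest since Faye < Juno; Juno is not greatest since Juno < Priya; Lior is not greatest since Lior < Kai; Kai is not greatest since Kai < Gus; Mina is not greatest since Mina < Dana; Isla is not greatest since Isla < Vik; Fred is not greatest since Fred < Ben; Vik is not greatest since Vik < Gus; Gus is not greatest since Gus < Dana; Dana is not greatest since Dana < Priya; Priya is not greatest since Priya < Ben.
Only Ben has nothing above it, so Ben is the highest exam score.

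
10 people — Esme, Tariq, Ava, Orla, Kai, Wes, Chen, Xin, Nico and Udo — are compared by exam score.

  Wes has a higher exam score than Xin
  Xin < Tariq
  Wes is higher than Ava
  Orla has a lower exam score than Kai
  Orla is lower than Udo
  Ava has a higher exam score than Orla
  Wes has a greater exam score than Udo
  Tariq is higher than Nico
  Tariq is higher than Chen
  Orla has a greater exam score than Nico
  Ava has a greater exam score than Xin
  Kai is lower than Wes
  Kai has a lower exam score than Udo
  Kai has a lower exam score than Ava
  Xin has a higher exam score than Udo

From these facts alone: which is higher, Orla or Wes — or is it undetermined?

Link the given pairs in sequence: Orla < Kai; Kai < Udo; Udo < Xin; Xin < Ava; Ava < Wes.
Chaining these gives Orla < Kai < Udo < Xin < Ava < Wes.
So Wes is higher.

Wes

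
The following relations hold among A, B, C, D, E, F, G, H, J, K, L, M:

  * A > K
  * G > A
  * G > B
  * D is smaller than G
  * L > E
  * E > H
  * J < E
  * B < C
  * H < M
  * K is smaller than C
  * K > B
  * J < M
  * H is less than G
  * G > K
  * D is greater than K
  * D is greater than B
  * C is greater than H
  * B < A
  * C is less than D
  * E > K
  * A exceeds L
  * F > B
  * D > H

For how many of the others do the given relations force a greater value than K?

6

Directly above K: C, D, E, A, G.
One step further: L (6 so far).
Nothing else is reachable above K; 6 in all.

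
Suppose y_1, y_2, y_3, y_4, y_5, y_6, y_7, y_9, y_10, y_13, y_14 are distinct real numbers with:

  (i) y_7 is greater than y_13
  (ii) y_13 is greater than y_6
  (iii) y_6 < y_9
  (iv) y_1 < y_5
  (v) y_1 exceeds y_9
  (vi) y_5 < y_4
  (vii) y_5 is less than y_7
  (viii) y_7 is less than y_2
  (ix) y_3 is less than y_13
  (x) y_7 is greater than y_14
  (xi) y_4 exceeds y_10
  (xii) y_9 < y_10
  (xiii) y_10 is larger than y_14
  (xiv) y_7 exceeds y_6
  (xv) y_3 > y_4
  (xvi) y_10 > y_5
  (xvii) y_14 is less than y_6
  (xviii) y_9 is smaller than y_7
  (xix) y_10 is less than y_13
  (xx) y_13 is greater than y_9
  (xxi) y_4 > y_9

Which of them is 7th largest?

The consecutive relations fix a unique order: y_14 < y_6 < y_9 < y_1 < y_5 < y_10 < y_4 < y_3 < y_13 < y_7 < y_2.
The 7th largest is y_5.

y_5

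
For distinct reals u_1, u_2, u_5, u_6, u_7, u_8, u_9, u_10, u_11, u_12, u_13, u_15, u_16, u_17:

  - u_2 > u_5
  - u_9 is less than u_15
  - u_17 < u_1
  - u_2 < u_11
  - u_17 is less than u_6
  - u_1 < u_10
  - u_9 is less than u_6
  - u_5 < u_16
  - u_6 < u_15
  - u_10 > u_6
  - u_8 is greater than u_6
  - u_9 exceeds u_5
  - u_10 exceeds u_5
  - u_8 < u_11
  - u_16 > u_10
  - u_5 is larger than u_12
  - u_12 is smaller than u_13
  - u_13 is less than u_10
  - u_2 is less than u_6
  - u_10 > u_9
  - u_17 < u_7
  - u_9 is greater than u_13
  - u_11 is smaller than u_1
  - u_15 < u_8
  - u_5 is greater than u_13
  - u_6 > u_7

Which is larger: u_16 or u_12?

u_12 < u_5 and u_5 < u_9 give u_12 < u_9.
With u_9 < u_6: u_12 < u_5 < u_9 < u_6.
With u_6 < u_15: u_12 < u_5 < u_9 < u_6 < u_15.
With u_15 < u_8: u_12 < u_5 < u_9 < u_6 < u_15 < u_8.
Then u_8 < u_11 extends the chain to u_11.
With u_11 < u_1: u_12 < u_5 < u_9 < u_6 < u_15 < u_8 < u_11 < u_1.
Then u_1 < u_10 extends the chain to u_10.
Then u_10 < u_16 extends the chain to u_16.
So u_12 < u_16; u_16 is the larger of the two.

u_16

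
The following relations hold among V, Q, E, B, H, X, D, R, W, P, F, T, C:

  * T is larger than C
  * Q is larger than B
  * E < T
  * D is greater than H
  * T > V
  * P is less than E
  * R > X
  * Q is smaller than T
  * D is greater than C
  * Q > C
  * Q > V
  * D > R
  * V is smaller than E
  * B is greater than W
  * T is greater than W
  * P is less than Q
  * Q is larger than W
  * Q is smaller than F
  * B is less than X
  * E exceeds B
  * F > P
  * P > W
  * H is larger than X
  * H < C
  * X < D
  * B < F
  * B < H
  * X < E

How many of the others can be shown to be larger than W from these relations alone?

11

Directly above W: B, P, Q, T.
One step further: X, H, E, F (8 so far).
One step further: R, C, D (11 so far).
No other element is forced above W by the given relations, so the count is 11.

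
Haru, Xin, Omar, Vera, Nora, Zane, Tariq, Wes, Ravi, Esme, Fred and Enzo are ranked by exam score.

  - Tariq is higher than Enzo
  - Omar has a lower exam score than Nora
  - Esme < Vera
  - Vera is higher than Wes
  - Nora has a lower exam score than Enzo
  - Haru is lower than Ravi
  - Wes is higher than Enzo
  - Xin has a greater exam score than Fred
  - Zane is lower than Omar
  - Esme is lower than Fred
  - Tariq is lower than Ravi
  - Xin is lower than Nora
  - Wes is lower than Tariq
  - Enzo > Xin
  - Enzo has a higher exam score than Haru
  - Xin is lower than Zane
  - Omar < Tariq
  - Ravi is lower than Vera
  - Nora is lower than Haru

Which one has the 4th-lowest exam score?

Chaining the given pairs: Esme < Fred < Xin < Zane < Omar < Nora < Haru < Enzo < Wes < Tariq < Ravi < Vera.
Counting 4 from the smallest end gives Zane.

Zane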